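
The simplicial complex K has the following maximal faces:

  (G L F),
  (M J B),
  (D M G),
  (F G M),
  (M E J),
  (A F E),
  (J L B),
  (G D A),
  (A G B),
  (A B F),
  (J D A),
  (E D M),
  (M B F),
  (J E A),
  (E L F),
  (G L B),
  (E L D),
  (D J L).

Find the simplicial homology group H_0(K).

H_0 ≅ Z.

Order the vertices as A < B < D < E < F < G < J < L < M. Listing each simplex with vertices in this order, K has dimension 2 with simplices:

  0-simplices (9): A, B, D, E, F, G, J, L, M
  1-simplices (27): AB, AD, AE, AF, AG, AJ, BF, BG, BJ, BL, BM, DE, DG, DJ, DL, DM, EF, EJ, EL, EM, FG, FL, FM, GL, GM, JL, JM
  2-simplices (18): ABF, ABG, ADG, ADJ, AEF, AEJ, BFM, BGL, BJL, BJM, DEL, DEM, DGM, DJL, EFL, EJM, FGL, FGM

so the chain groups are C_0 ≅ Z^9, C_1 ≅ Z^27, C_2 ≅ Z^18.

∂_1: C_1 → C_0 maps an edge to its endpoints' difference, ∂[p,q] = q − p. For instance
  ∂DL = L − D.
The 9×27 boundary matrix has rank 8 and Smith normal form diag(1,1,1,1,1,1,1,1).

Boundary ∂_2: C_2 → C_1 sends each 2-simplex [p,q,r] to [q,r] − [p,r] + [p,q]. For instance
  ∂FGM = GM − FM + FG,
  ∂DEL = EL − DL + DE.
This gives a 27×18 integer matrix of rank 18; reducing to Smith normal form yields diagonal entries (1,1,1,1,1,1,1,1,1,1,1,1,1,1,1,1,1,2).

Computing H_k = (kernel of ∂_k) / (image of ∂_{k+1}):

  H_0: rank C_0 − rank ∂_1 = 9 − 8 = 1, and the invariant factors of ∂_1 are all 1, so H_0 = Z.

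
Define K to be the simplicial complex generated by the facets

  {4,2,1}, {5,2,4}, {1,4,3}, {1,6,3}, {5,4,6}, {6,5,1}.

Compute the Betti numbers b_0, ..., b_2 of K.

Order the vertices as 1 < 2 < 3 < 4 < 5 < 6. Listing each simplex with vertices in this order, K has dimension 2 with simplices:

  0-simplices (6): [1], [2], [3], [4], [5], [6]
  1-simplices (12): [1,2], [1,3], [1,4], [1,5], [1,6], [2,4], [2,5], [3,4], [3,6], [4,5], [4,6], [5,6]
  2-simplices (6): [1,2,4], [1,3,4], [1,3,6], [1,5,6], [2,4,5], [4,5,6]

giving chain groups C_0 ≅ Z^6, C_1 ≅ Z^12, C_2 ≅ Z^6.

Boundary ∂_1: C_1 → C_0 is given by ∂[p,q] = [q] − [p].
This gives a 6×12 integer matrix of rank 5; reducing to Smith normal form yields diagonal entries (1,1,1,1,1).

The boundary map ∂_2: C_2 → C_1 maps a triangle to the signed sum of its edges. For instance
  ∂[1,3,6] = [3,6] − [1,6] + [1,3],
  ∂[1,5,6] = [5,6] − [1,6] + [1,5].
As a 12×6 matrix over Z this has rank 6, with invariant factors (1,1,1,1,1,1).

Computing H_k = (kernel of ∂_k) / (image of ∂_{k+1}):

  H_0: rank C_0 − rank ∂_1 = 6 − 5 = 1, and the invariant factors of ∂_1 are all 1, so H_0 = Z.
  H_1: rank ker ∂_1 − rank ∂_2 = (12 − 5) − 6 = 1, and the invariant factors of ∂_2 are all 1, so H_1 = Z.
  H_2: rank ker ∂_2 − rank ∂_3 = (6 − 6) − 0 = 0, and there is no ∂_3, so H_2 = 0.

(K is a triangulation of the cylinder S^1 x I.)

Hence the Betti numbers are b_0 = 1, b_1 = 1, b_2 = 0.

b_0 = 1, b_1 = 1, b_2 = 0.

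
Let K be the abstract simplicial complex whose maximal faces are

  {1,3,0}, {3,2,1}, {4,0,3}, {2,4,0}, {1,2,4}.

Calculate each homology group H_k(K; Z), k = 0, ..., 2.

H_0 = Z,  H_1 = Z,  H_2 = 0.

Fix the vertex order 0 < 1 < 2 < 3 < 4 and write every simplex with vertices in increasing order. Then dim K = 2 and the simplices of K are:

  0-simplices (5): [0], [1], [2], [3], [4]
  1-simplices (10): [0,1], [0,2], [0,3], [0,4], [1,2], [1,3], [1,4], [2,3], [2,4], [3,4]
  2-simplices (5): [0,1,3], [0,2,4], [0,3,4], [1,2,3], [1,2,4]

so the chain groups are C_0 ≅ Z^5, C_1 ≅ Z^10, C_2 ≅ Z^5.

∂_1: C_1 → C_0 is given by ∂[p,q] = [q] − [p]. For instance
  ∂[1,4] = [4] − [1].
As a 5×10 matrix over Z this has rank 4, with invariant factors (1,1,1,1).

∂_2: C_2 → C_1 maps a triangle to the signed sum of its edges. For instance
  ∂[1,2,3] = [2,3] − [1,3] + [1,2],
  ∂[1,2,4] = [2,4] − [1,4] + [1,2].
As a 10×5 matrix over Z this has rank 5, with invariant factors (1,1,1,1,1).

From H_k ≅ ker(∂_k) / im(∂_{k+1}) we obtain:

  H_0: rank C_0 − rank ∂_1 = 5 − 4 = 1, and the invariant factors of ∂_1 are all 1, so H_0 = Z.
  H_1: rank ker ∂_1 − rank ∂_2 = (10 − 4) − 5 = 1, and the invariant factors of ∂_2 are all 1, so H_1 = Z.
  H_2: rank ker ∂_2 − rank ∂_3 = (5 − 5) − 0 = 0, and there is no ∂_3, so H_2 = 0.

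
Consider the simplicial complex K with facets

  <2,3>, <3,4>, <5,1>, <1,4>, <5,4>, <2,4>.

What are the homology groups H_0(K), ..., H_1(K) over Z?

H_0 ≅ Z,  H_1 ≅ Z^2.

K has 5 vertices, 6 edges.
rank ∂_0 = 0, rank ∂_1 = 4 ⇒ b_0 = 5 − 0 − 4 = 1; all invariant factors of ∂_1 are 1 so no torsion. So H_0 = Z.
rank ∂_1 = 4, rank ∂_2 = 0 ⇒ b_1 = 6 − 4 − 0 = 2. So H_1 = Z^2.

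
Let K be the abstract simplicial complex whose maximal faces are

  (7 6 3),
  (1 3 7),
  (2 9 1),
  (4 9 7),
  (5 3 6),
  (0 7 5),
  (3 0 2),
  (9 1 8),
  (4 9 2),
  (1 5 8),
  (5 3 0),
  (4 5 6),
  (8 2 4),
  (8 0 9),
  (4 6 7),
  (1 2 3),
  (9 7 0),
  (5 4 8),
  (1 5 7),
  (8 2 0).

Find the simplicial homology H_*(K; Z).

Fix the vertex order 0 < 1 < 2 < 3 < 4 < 5 < 6 < 7 < 8 < 9 and write every simplex with vertices in increasing order. Then dim K = 2 and the simplices of K are:

  0-simplices (10): [0], [1], [2], [3], [4], [5], [6], [7], [8], [9]
  1-simplices (30): (30 of them)
  2-simplices (20): (20 of them)

Hence C_0 ≅ Z^10, C_1 ≅ Z^30, C_2 ≅ Z^20.

The boundary map ∂_1: C_1 → C_0 sends each edge [p,q] (with p < q) to q − p. For instance
  ∂[4,9] = [9] − [4].
The 10×30 boundary matrix has rank 9 and Smith normal form diag(1,1,1,1,1,1,1,1,1).

∂_2: C_2 → C_1 acts by ∂[p,q,r] = [q,r] − [p,r] + [p,q]. For instance
  ∂[4,5,8] = [5,8] − [4,8] + [4,5],
  ∂[2,4,9] = [4,9] − [2,9] + [2,4].
The 30×20 boundary matrix has rank 20 and Smith normal form diag(1,1,1,1,1,1,1,1,1,1,1,1,1,1,1,1,1,1,1,2).

Computing H_k = (kernel of ∂_k) / (image of ∂_{k+1}):

  H_0: rank C_0 − rank ∂_1 = 10 − 9 = 1, and the invariant factors of ∂_1 are all 1, so H_0 = Z.
  H_1: rank ker ∂_1 − rank ∂_2 = (30 − 9) − 20 = 1, and ∂_2 has invariant factor 2 > 1, so H_1 = Z ⊕ Z/2.
  H_2: rank ker ∂_2 − rank ∂_3 = (20 − 20) − 0 = 0, and there is no ∂_3, so H_2 = 0.

As a check, the Euler characteristic is 10 − 30 + 20 = 0, which agrees with 1 − 1 + 0 = 0.
(K is a triangulation of the Klein bottle.)

H_0 = Z,  H_1 = Z ⊕ Z/2,  H_2 = 0.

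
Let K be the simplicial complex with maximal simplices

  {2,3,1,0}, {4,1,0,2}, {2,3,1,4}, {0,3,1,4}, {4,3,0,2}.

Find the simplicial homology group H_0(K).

H_0 = Z.

K has 5 vertices, 10 edges, 10 triangles, 5 3-simplices.
rank ∂_0 = 0, rank ∂_1 = 4 ⇒ b_0 = 5 − 0 − 4 = 1; all invariant factors of ∂_1 are 1 so no torsion. So H_0 ≅ Z.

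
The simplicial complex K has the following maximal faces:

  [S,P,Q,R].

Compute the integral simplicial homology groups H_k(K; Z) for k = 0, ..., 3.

Take the total order P < Q < R < S on the vertex set. Then K (dimension 3) consists of the simplices:

  0-simplices (4): P, Q, R, S
  1-simplices (6): PQ, PR, PS, QR, QS, RS
  2-simplices (4): PQR, PQS, PRS, QRS
  3-simplices (1): PQRS

so the chain groups are C_0 ≅ Z^4, C_1 ≅ Z^6, C_2 ≅ Z^4, C_3 ≅ Z^1.

The boundary map ∂_1: C_1 → C_0 is given by ∂[p,q] = [q] − [p].
This gives a 4×6 integer matrix of rank 3; reducing to Smith normal form yields diagonal entries (1,1,1).

∂_2: C_2 → C_1 acts by ∂[p,q,r] = [q,r] − [p,r] + [p,q]. For instance
  ∂PQR = QR − PR + PQ,
  ∂QRS = RS − QS + QR.
This gives a 6×4 integer matrix of rank 3; reducing to Smith normal form yields diagonal entries (1,1,1).

The boundary map ∂_3: C_3 → C_2 sends each 3-simplex σ to the alternating sum Σ_i (−1)^i (σ with its i-th vertex removed). For instance
  ∂PQRS = QRS − PRS + PQS − PQR.
The resulting 4×1 matrix has rank 1, and its Smith normal form has invariant factors (1).

Computing H_k = (kernel of ∂_k) / (image of ∂_{k+1}):

  H_0: rank C_0 − rank ∂_1 = 4 − 3 = 1, and the invariant factors of ∂_1 are all 1, so H_0 ≅ Z.
  H_1: rank ker ∂_1 − rank ∂_2 = (6 − 3) − 3 = 0, and the invariant factors of ∂_2 are all 1, so H_1 ≅ 0.
  H_2: rank ker ∂_2 − rank ∂_3 = (4 − 3) − 1 = 0, and the invariant factors of ∂_3 are all 1, so H_2 ≅ 0.
  H_3: rank ker ∂_3 − rank ∂_4 = (1 − 1) − 0 = 0, and there is no ∂_4, so H_3 ≅ 0.

H_0 = Z,  H_1 = 0,  H_2 = 0,  H_3 = 0.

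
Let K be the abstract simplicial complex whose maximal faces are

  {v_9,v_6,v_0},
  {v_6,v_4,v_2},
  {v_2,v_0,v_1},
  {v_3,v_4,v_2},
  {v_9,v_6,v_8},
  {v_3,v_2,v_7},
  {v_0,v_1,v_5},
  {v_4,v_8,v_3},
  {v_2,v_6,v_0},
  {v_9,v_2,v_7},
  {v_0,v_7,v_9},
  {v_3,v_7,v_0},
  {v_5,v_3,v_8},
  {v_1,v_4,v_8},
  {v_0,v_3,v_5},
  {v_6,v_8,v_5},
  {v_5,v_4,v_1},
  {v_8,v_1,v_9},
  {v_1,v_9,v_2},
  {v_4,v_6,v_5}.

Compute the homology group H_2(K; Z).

H_2 = 0.

We work with the vertex ordering v_0 < v_1 < v_2 < v_3 < v_4 < v_5 < v_6 < v_7 < v_8 < v_9. The simplices of K, each written with vertices in increasing order, are:

  0-simplices (10): [v_0], [v_1], [v_2], [v_3], [v_4], [v_5], [v_6], [v_7], [v_8], [v_9]
  1-simplices (30): (30 of them)
  2-simplices (20): (20 of them)

Hence C_0 ≅ Z^10, C_1 ≅ Z^30, C_2 ≅ Z^20.

The boundary map ∂_1: C_1 → C_0 is given by ∂[p,q] = [q] − [p].
The resulting 10×30 matrix has rank 9, and its Smith normal form has invariant factors (1,1,1,1,1,1,1,1,1).

Boundary ∂_2: C_2 → C_1 sends each 2-simplex [p,q,r] to [q,r] − [p,r] + [p,q]. For instance
  ∂[v_0,v_3,v_7] = [v_3,v_7] − [v_0,v_7] + [v_0,v_3],
  ∂[v_1,v_2,v_9] = [v_2,v_9] − [v_1,v_9] + [v_1,v_2].
This gives a 30×20 integer matrix of rank 20; reducing to Smith normal form yields diagonal entries (1,1,1,1,1,1,1,1,1,1,1,1,1,1,1,1,1,1,1,2).

Computing H_k = (kernel of ∂_k) / (image of ∂_{k+1}):

  H_2: rank ker ∂_2 − rank ∂_3 = (20 − 20) − 0 = 0, and there is no ∂_3, so H_2 = 0.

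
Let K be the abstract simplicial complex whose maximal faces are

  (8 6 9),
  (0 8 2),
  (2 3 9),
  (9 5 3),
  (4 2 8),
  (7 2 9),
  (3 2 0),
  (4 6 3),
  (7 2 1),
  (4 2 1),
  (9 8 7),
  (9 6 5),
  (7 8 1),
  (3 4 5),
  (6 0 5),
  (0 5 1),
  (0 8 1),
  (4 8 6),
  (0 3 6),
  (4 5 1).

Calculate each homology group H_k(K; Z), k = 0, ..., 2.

H_0 ≅ Z,  H_1 ≅ Z ⊕ Z/2Z,  H_2 = 0.

We work with the vertex ordering 0 < 1 < 2 < 3 < 4 < 5 < 6 < 7 < 8 < 9. The simplices of K, each written with vertices in increasing order, are:

  0-simplices (10): [0], [1], [2], [3], [4], [5], [6], [7], [8], [9]
  1-simplices (30): (30 of them)
  2-simplices (20): (20 of them)

Hence C_0 ≅ Z^10, C_1 ≅ Z^30, C_2 ≅ Z^20.

The boundary map ∂_1: C_1 → C_0 maps an edge to its endpoints' difference, ∂[p,q] = q − p. For instance
  ∂[2,8] = [8] − [2].
The 10×30 boundary matrix has rank 9 and Smith normal form diag(1,1,1,1,1,1,1,1,1).

The boundary map ∂_2: C_2 → C_1 maps a triangle to the signed sum of its edges. For instance
  ∂[6,8,9] = [8,9] − [6,9] + [6,8],
  ∂[1,2,4] = [2,4] − [1,4] + [1,2].
The resulting 30×20 matrix has rank 20, and its Smith normal form has invariant factors (1,1,1,1,1,1,1,1,1,1,1,1,1,1,1,1,1,1,1,2).

From H_k ≅ ker(∂_k) / im(∂_{k+1}) we obtain:

  H_0: rank C_0 − rank ∂_1 = 10 − 9 = 1, and the invariant factors of ∂_1 are all 1, so H_0 ≅ Z.
  H_1: rank ker ∂_1 − rank ∂_2 = (30 − 9) − 20 = 1, and ∂_2 has invariant factor 2 > 1, so H_1 ≅ Z ⊕ Z/2Z.
  H_2: rank ker ∂_2 − rank ∂_3 = (20 − 20) − 0 = 0, and there is no ∂_3, so H_2 ≅ 0.

As a check, the Euler characteristic is 10 − 30 + 20 = 0, which agrees with 1 − 1 + 0 = 0.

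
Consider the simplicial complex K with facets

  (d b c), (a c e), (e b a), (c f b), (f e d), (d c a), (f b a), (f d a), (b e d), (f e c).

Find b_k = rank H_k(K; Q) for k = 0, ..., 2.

We work with the vertex ordering a < b < c < d < e < f. The simplices of K, each written with vertices in increasing order, are:

  0-simplices (6): a, b, c, d, e, f
  1-simplices (15): ab, ac, ad, ae, af, bc, bd, be, bf, cd, ce, cf, de, df, ef
  2-simplices (10): abe, abf, acd, ace, adf, bcd, bcf, bde, cef, def

giving chain groups C_0 ≅ Z^6, C_1 ≅ Z^15, C_2 ≅ Z^10.

Boundary ∂_1: C_1 → C_0 maps an edge to its endpoints' difference, ∂[p,q] = q − p.
The 6×15 boundary matrix has rank 5 and Smith normal form diag(1,1,1,1,1).

Boundary ∂_2: C_2 → C_1 sends each 2-simplex [p,q,r] to [q,r] − [p,r] + [p,q]. For instance
  ∂bcd = cd − bd + bc,
  ∂def = ef − df + de.
As a 15×10 matrix over Z this has rank 10, with invariant factors (1,1,1,1,1,1,1,1,1,2).

Reading off H_k = ker ∂_k / im ∂_{k+1}:

  H_0: rank C_0 − rank ∂_1 = 6 − 5 = 1, and the invariant factors of ∂_1 are all 1, so H_0 ≅ Z.
  H_1: rank ker ∂_1 − rank ∂_2 = (15 − 5) − 10 = 0, and ∂_2 has invariant factor 2 > 1, so H_1 ≅ Z/2.
  H_2: rank ker ∂_2 − rank ∂_3 = (10 − 10) − 0 = 0, and there is no ∂_3, so H_2 ≅ 0.

Hence the Betti numbers are b_0 = 1, b_1 = 0, b_2 = 0.

b_0 = 1, b_1 = 0, b_2 = 0.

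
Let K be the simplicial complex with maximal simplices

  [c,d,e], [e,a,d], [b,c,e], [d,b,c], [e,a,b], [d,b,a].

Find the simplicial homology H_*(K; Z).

H_0 ≅ Z,  H_1 = 0,  H_2 ≅ Z.

K has 5 vertices, 9 edges, 6 triangles.
rank ∂_0 = 0, rank ∂_1 = 4 ⇒ b_0 = 5 − 0 − 4 = 1; all invariant factors of ∂_1 are 1 so no torsion. So H_0 ≅ Z.
rank ∂_1 = 4, rank ∂_2 = 5 ⇒ b_1 = 9 − 4 − 5 = 0; all invariant factors of ∂_2 are 1 so no torsion. So H_1 ≅ 0.
rank ∂_2 = 5, rank ∂_3 = 0 ⇒ b_2 = 6 − 5 − 0 = 1. So H_2 ≅ Z.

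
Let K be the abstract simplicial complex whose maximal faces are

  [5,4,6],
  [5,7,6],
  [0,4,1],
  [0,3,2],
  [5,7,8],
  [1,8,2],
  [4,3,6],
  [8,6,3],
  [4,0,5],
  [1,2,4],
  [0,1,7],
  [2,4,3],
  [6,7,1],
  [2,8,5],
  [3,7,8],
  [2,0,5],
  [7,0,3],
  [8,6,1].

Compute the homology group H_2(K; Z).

H_2 ≅ 0.

We work with the vertex ordering 0 < 1 < 2 < 3 < 4 < 5 < 6 < 7 < 8. The simplices of K, each written with vertices in increasing order, are:

  0-simplices (9): [0], [1], [2], [3], [4], [5], [6], [7], [8]
  1-simplices (27): (27 of them)
  2-simplices (18): [0,1,4], [0,1,7], [0,2,3], [0,2,5], [0,3,7], [0,4,5], [1,2,4], [1,2,8], [1,6,7], [1,6,8], [2,3,4], [2,5,8], [3,4,6], [3,6,8], [3,7,8], [4,5,6], [5,6,7], [5,7,8]

giving chain groups C_0 ≅ Z^9, C_1 ≅ Z^27, C_2 ≅ Z^18.

Boundary ∂_1: C_1 → C_0 sends each edge [p,q] (with p < q) to q − p. For instance
  ∂[4,5] = [5] − [4].
The 9×27 boundary matrix has rank 8 and Smith normal form diag(1,1,1,1,1,1,1,1).

Boundary ∂_2: C_2 → C_1 sends each 2-simplex [p,q,r] to [q,r] − [p,r] + [p,q]. For instance
  ∂[2,5,8] = [5,8] − [2,8] + [2,5],
  ∂[0,1,7] = [1,7] − [0,7] + [0,1].
The 27×18 boundary matrix has rank 18 and Smith normal form diag(1,1,1,1,1,1,1,1,1,1,1,1,1,1,1,1,1,2).

Computing H_k = (kernel of ∂_k) / (image of ∂_{k+1}):

  H_2: rank ker ∂_2 − rank ∂_3 = (18 − 18) − 0 = 0, and there is no ∂_3, so H_2 = 0.

(K is a triangulation of the Klein bottle.)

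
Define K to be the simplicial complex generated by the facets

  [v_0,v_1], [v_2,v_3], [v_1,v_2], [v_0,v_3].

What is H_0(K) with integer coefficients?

H_0 = Z.

Take the total order v_0 < v_1 < v_2 < v_3 on the vertex set. Then K (dimension 1) consists of the simplices:

  0-simplices (4): [v_0], [v_1], [v_2], [v_3]
  1-simplices (4): [v_0,v_1], [v_0,v_3], [v_1,v_2], [v_2,v_3]

giving chain groups C_0 ≅ Z^4, C_1 ≅ Z^4.

∂_1: C_1 → C_0 is given by ∂[p,q] = [q] − [p]. For instance
  ∂[v_0,v_1] = [v_1] − [v_0].
As a 4×4 matrix over Z this has rank 3, with invariant factors (1,1,1).

Now H_k = ker ∂_k / im ∂_{k+1}, so:

  H_0: rank C_0 − rank ∂_1 = 4 − 3 = 1, and the invariant factors of ∂_1 are all 1, so H_0 ≅ Z.

(K is a triangulation of the circle S^1.)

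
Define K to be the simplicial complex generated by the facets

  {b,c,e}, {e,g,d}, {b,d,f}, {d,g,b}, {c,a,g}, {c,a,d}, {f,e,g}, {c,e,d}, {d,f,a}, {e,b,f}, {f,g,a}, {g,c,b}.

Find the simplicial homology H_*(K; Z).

We work with the vertex ordering a < b < c < d < e < f < g. The simplices of K, each written with vertices in increasing order, are:

  0-simplices (7): a, b, c, d, e, f, g
  1-simplices (18): ac, ad, af, ag, bc, bd, be, bf, bg, cd, ce, cg, de, df, dg, ef, eg, fg
  2-simplices (12): acd, acg, adf, afg, bce, bcg, bdf, bdg, bef, cde, deg, efg

so the chain groups are C_0 ≅ Z^7, C_1 ≅ Z^18, C_2 ≅ Z^12.

∂_1: C_1 → C_0 sends each edge [p,q] (with p < q) to q − p. For instance
  ∂ce = e − c.
As a 7×18 matrix over Z this has rank 6, with invariant factors (1,1,1,1,1,1).

∂_2: C_2 → C_1 sends each 2-simplex [p,q,r] to [q,r] − [p,r] + [p,q]. For instance
  ∂bef = ef − bf + be,
  ∂acg = cg − ag + ac.
The resulting 18×12 matrix has rank 12, and its Smith normal form has invariant factors (1,1,1,1,1,1,1,1,1,1,1,2).

Computing H_k = (kernel of ∂_k) / (image of ∂_{k+1}):

  H_0: rank C_0 − rank ∂_1 = 7 − 6 = 1, and the invariant factors of ∂_1 are all 1, so H_0 = Z.
  H_1: rank ker ∂_1 − rank ∂_2 = (18 − 6) − 12 = 0, and ∂_2 has invariant factor 2 > 1, so H_1 = Z/2.
  H_2: rank ker ∂_2 − rank ∂_3 = (12 − 12) − 0 = 0, and there is no ∂_3, so H_2 = 0.

As a check, the Euler characteristic is 7 − 18 + 12 = 1, which agrees with 1 − 0 + 0 = 1.

H_0 ≅ Z,  H_1 ≅ Z/2,  H_2 = 0.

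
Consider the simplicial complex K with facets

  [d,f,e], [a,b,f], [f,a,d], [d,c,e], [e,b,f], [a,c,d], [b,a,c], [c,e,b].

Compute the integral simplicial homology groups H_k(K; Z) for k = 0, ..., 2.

H_0 ≅ Z,  H_1 = 0,  H_2 ≅ Z.

Order the vertices as a < b < c < d < e < f. Listing each simplex with vertices in this order, K has dimension 2 with simplices:

  0-simplices (6): a, b, c, d, e, f
  1-simplices (12): ab, ac, ad, af, bc, be, bf, cd, ce, de, df, ef
  2-simplices (8): abc, abf, acd, adf, bce, bef, cde, def

giving chain groups C_0 ≅ Z^6, C_1 ≅ Z^12, C_2 ≅ Z^8.

∂_1: C_1 → C_0 is given by ∂[p,q] = [q] − [p].
The resulting 6×12 matrix has rank 5, and its Smith normal form has invariant factors (1,1,1,1,1).

Boundary ∂_2: C_2 → C_1 acts by ∂[p,q,r] = [q,r] − [p,r] + [p,q]. For instance
  ∂def = ef − df + de,
  ∂acd = cd − ad + ac.
The resulting 12×8 matrix has rank 7, and its Smith normal form has invariant factors (1,1,1,1,1,1,1).

From H_k ≅ ker(∂_k) / im(∂_{k+1}) we obtain:

  H_0: rank C_0 − rank ∂_1 = 6 − 5 = 1, and the invariant factors of ∂_1 are all 1, so H_0 = Z.
  H_1: rank ker ∂_1 − rank ∂_2 = (12 − 5) − 7 = 0, and the invariant factors of ∂_2 are all 1, so H_1 = 0.
  H_2: rank ker ∂_2 − rank ∂_3 = (8 − 7) − 0 = 1, and there is no ∂_3, so H_2 = Z.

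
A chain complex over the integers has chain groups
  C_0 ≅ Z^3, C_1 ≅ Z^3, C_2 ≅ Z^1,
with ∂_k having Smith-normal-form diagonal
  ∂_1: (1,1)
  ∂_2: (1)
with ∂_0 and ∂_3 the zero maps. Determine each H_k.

H_0: b_0 = 3 − 0 − 2 = 1; torsion from ∂_1 factors > 1: none. So H_0 = Z.
H_1: b_1 = 3 − 2 − 1 = 0; torsion from ∂_2 factors > 1: none. So H_1 = 0.
H_2: b_2 = 1 − 1 − 0 = 0; torsion from ∂_3 factors > 1: none. So H_2 = 0.

H_0 = Z,  H_1 = 0,  H_2 = 0.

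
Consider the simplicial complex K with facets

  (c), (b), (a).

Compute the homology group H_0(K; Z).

H_0 ≅ Z^3.

We work with the vertex ordering a < b < c. The simplices of K, each written with vertices in increasing order, are:

  0-simplices (3): a, b, c

so the chain groups are C_0 ≅ Z^3.

Now H_k = ker ∂_k / im ∂_{k+1}, so:

  H_0: rank C_0 − rank ∂_1 = 3 − 0 = 3, and there is no ∂_1, so H_0 ≅ Z^3.

(K is a triangulation of a set of 3 points.)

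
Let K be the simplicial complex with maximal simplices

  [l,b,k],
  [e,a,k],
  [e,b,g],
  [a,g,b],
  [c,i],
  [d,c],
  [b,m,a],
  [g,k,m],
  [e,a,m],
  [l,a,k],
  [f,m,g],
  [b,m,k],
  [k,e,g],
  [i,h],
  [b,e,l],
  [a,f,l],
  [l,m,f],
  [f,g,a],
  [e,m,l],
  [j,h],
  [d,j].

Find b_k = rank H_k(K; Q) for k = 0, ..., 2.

K has 13 vertices, 29 edges, 16 triangles.
rank ∂_0 = 0, rank ∂_1 = 11 ⇒ b_0 = 13 − 0 − 11 = 2; all invariant factors of ∂_1 are 1 so no torsion. So H_0 ≅ Z^2.
rank ∂_1 = 11, rank ∂_2 = 15 ⇒ b_1 = 29 − 11 − 15 = 3; all invariant factors of ∂_2 are 1 so no torsion. So H_1 ≅ Z^3.
rank ∂_2 = 15, rank ∂_3 = 0 ⇒ b_2 = 16 − 15 − 0 = 1. So H_2 ≅ Z.

b_0 = 2, b_1 = 3, b_2 = 1.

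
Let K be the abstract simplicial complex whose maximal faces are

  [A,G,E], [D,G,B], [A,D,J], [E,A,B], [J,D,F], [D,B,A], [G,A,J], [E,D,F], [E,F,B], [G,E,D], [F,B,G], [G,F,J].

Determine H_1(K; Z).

H_1 ≅ Z/2.

Take the total order A < B < D < E < F < G < J on the vertex set. Then K (dimension 2) consists of the simplices:

  0-simplices (7): A, B, D, E, F, G, J
  1-simplices (18): AB, AD, AE, AG, AJ, BD, BE, BF, BG, DE, DF, DG, DJ, EF, EG, FG, FJ, GJ
  2-simplices (12): ABD, ABE, ADJ, AEG, AGJ, BDG, BEF, BFG, DEF, DEG, DFJ, FGJ

so the chain groups are C_0 ≅ Z^7, C_1 ≅ Z^18, C_2 ≅ Z^12.

Boundary ∂_1: C_1 → C_0 sends each edge [p,q] (with p < q) to q − p. For instance
  ∂DF = F − D.
The resulting 7×18 matrix has rank 6, and its Smith normal form has invariant factors (1,1,1,1,1,1).

∂_2: C_2 → C_1 acts by ∂[p,q,r] = [q,r] − [p,r] + [p,q]. For instance
  ∂AGJ = GJ − AJ + AG,
  ∂DFJ = FJ − DJ + DF.
This gives a 18×12 integer matrix of rank 12; reducing to Smith normal form yields diagonal entries (1,1,1,1,1,1,1,1,1,1,1,2).

Computing H_k = (kernel of ∂_k) / (image of ∂_{k+1}):

  H_1: rank ker ∂_1 − rank ∂_2 = (18 − 6) − 12 = 0, and ∂_2 has invariant factor 2 > 1, so H_1 = Z/2.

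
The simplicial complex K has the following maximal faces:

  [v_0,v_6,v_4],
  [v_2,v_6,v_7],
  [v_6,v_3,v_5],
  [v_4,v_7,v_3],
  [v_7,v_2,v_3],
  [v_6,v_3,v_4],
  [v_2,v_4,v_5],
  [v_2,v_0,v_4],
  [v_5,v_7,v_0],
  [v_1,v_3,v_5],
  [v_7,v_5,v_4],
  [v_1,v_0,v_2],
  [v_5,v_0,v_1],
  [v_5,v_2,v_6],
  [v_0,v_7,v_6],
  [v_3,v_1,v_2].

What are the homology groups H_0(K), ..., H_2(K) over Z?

H_0 = Z,  H_1 = Z^2,  H_2 = Z.

We work with the vertex ordering v_0 < v_1 < v_2 < v_3 < v_4 < v_5 < v_6 < v_7. The simplices of K, each written with vertices in increasing order, are:

  0-simplices (8): [v_0], [v_1], [v_2], [v_3], [v_4], [v_5], [v_6], [v_7]
  1-simplices (24): (24 of them)
  2-simplices (16): (16 of them)

so the chain groups are C_0 ≅ Z^8, C_1 ≅ Z^24, C_2 ≅ Z^16.

The boundary map ∂_1: C_1 → C_0 is given by ∂[p,q] = [q] − [p].
As a 8×24 matrix over Z this has rank 7, with invariant factors (1,1,1,1,1,1,1).

∂_2: C_2 → C_1 sends each 2-simplex [p,q,r] to [q,r] − [p,r] + [p,q]. For instance
  ∂[v_2,v_4,v_5] = [v_4,v_5] − [v_2,v_5] + [v_2,v_4],
  ∂[v_0,v_2,v_4] = [v_2,v_4] − [v_0,v_4] + [v_0,v_2].
As a 24×16 matrix over Z this has rank 15, with invariant factors (1,1,1,1,1,1,1,1,1,1,1,1,1,1,1).

From H_k ≅ ker(∂_k) / im(∂_{k+1}) we obtain:

  H_0: rank C_0 − rank ∂_1 = 8 − 7 = 1, and the invariant factors of ∂_1 are all 1, so H_0 ≅ Z.
  H_1: rank ker ∂_1 − rank ∂_2 = (24 − 7) − 15 = 2, and the invariant factors of ∂_2 are all 1, so H_1 ≅ Z^2.
  H_2: rank ker ∂_2 − rank ∂_3 = (16 − 15) − 0 = 1, and there is no ∂_3, so H_2 ≅ Z.

As a check, the Euler characteristic is 8 − 24 + 16 = 0, which agrees with 1 − 2 + 1 = 0.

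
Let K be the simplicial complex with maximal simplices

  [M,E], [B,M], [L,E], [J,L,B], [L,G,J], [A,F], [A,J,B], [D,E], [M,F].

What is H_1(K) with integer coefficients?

H_1 = Z^2.

Order the vertices as A < B < D < E < F < G < J < L < M. Listing each simplex with vertices in this order, K has dimension 2 with simplices:

  0-simplices (9): A, B, D, E, F, G, J, L, M
  1-simplices (13): AB, AF, AJ, BJ, BL, BM, DE, EL, EM, FM, GJ, GL, JL
  2-simplices (3): ABJ, BJL, GJL

so the chain groups are C_0 ≅ Z^9, C_1 ≅ Z^13, C_2 ≅ Z^3.

The boundary map ∂_1: C_1 → C_0 is given by ∂[p,q] = [q] − [p]. For instance
  ∂AJ = J − A.
As a 9×13 matrix over Z this has rank 8, with invariant factors (1,1,1,1,1,1,1,1).

Boundary ∂_2: C_2 → C_1 sends each 2-simplex [p,q,r] to [q,r] − [p,r] + [p,q]. For instance
  ∂ABJ = BJ − AJ + AB,
  ∂BJL = JL − BL + BJ.
The resulting 13×3 matrix has rank 3, and its Smith normal form has invariant factors (1,1,1).

Reading off H_k = ker ∂_k / im ∂_{k+1}:

  H_1: rank ker ∂_1 − rank ∂_2 = (13 − 8) − 3 = 2, and the invariant factors of ∂_2 are all 1, so H_1 ≅ Z^2.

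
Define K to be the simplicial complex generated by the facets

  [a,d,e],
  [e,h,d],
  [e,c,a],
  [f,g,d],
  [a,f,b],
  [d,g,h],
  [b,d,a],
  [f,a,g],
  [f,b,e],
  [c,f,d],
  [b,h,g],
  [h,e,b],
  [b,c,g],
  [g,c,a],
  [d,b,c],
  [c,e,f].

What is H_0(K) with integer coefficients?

Order the vertices as a < b < c < d < e < f < g < h. Listing each simplex with vertices in this order, K has dimension 2 with simplices:

  0-simplices (8): a, b, c, d, e, f, g, h
  1-simplices (24): ab, ac, ad, ae, af, ag, bc, bd, be, bf, bg, bh, cd, ce, cf, cg, de, df, dg, dh, ef, eh, fg, gh
  2-simplices (16): abd, abf, ace, acg, ade, afg, bcd, bcg, bef, beh, bgh, cdf, cef, deh, dfg, dgh

Hence C_0 ≅ Z^8, C_1 ≅ Z^24, C_2 ≅ Z^16.

∂_1: C_1 → C_0 maps an edge to its endpoints' difference, ∂[p,q] = q − p. For instance
  ∂gh = h − g.
The 8×24 boundary matrix has rank 7 and Smith normal form diag(1,1,1,1,1,1,1).

∂_2: C_2 → C_1 maps a triangle to the signed sum of its edges. For instance
  ∂beh = eh − bh + be,
  ∂bef = ef − bf + be.
The resulting 24×16 matrix has rank 15, and its Smith normal form has invariant factors (1,1,1,1,1,1,1,1,1,1,1,1,1,1,1).

From H_k ≅ ker(∂_k) / im(∂_{k+1}) we obtain:

  H_0: rank C_0 − rank ∂_1 = 8 − 7 = 1, and the invariant factors of ∂_1 are all 1, so H_0 = Z.

H_0 = Z.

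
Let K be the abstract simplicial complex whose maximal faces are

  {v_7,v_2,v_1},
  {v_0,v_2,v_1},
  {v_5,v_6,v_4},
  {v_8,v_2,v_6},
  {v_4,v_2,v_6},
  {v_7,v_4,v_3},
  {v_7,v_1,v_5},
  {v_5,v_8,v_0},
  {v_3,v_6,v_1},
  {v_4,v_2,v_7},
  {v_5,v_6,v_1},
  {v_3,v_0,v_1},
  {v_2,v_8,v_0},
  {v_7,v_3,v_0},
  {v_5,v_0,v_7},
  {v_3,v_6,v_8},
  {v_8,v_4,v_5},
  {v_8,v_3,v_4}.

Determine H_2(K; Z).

We work with the vertex ordering v_0 < v_1 < v_2 < v_3 < v_4 < v_5 < v_6 < v_7 < v_8. The simplices of K, each written with vertices in increasing order, are:

  0-simplices (9): [v_0], [v_1], [v_2], [v_3], [v_4], [v_5], [v_6], [v_7], [v_8]
  1-simplices (27): (27 of them)
  2-simplices (18): (18 of them)

Hence C_0 ≅ Z^9, C_1 ≅ Z^27, C_2 ≅ Z^18.

The boundary map ∂_1: C_1 → C_0 is given by ∂[p,q] = [q] − [p]. For instance
  ∂[v_0,v_7] = [v_7] − [v_0].
This gives a 9×27 integer matrix of rank 8; reducing to Smith normal form yields diagonal entries (1,1,1,1,1,1,1,1).

∂_2: C_2 → C_1 maps a triangle to the signed sum of its edges. For instance
  ∂[v_3,v_4,v_7] = [v_4,v_7] − [v_3,v_7] + [v_3,v_4],
  ∂[v_3,v_4,v_8] = [v_4,v_8] − [v_3,v_8] + [v_3,v_4].
As a 27×18 matrix over Z this has rank 18, with invariant factors (1,1,1,1,1,1,1,1,1,1,1,1,1,1,1,1,1,2).

From H_k ≅ ker(∂_k) / im(∂_{k+1}) we obtain:

  H_2: rank ker ∂_2 − rank ∂_3 = (18 − 18) − 0 = 0, and there is no ∂_3, so H_2 ≅ 0.

H_2 = 0.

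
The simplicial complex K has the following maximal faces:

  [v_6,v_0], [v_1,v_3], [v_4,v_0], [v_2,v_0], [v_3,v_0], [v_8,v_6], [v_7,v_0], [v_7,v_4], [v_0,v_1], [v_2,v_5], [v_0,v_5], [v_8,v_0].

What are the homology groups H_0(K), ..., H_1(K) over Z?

Order the vertices as v_0 < v_1 < v_2 < v_3 < v_4 < v_5 < v_6 < v_7 < v_8. Listing each simplex with vertices in this order, K has dimension 1 with simplices:

  0-simplices (9): [v_0], [v_1], [v_2], [v_3], [v_4], [v_5], [v_6], [v_7], [v_8]
  1-simplices (12): [v_0,v_1], [v_0,v_2], [v_0,v_3], [v_0,v_4], [v_0,v_5], [v_0,v_6], [v_0,v_7], [v_0,v_8], [v_1,v_3], [v_2,v_5], [v_4,v_7], [v_6,v_8]

so the chain groups are C_0 ≅ Z^9, C_1 ≅ Z^12.

Boundary ∂_1: C_1 → C_0 sends each edge [p,q] (with p < q) to q − p. For instance
  ∂[v_0,v_7] = [v_7] − [v_0].
The resulting 9×12 matrix has rank 8, and its Smith normal form has invariant factors (1,1,1,1,1,1,1,1).

Computing H_k = (kernel of ∂_k) / (image of ∂_{k+1}):

  H_0: rank C_0 − rank ∂_1 = 9 − 8 = 1, and the invariant factors of ∂_1 are all 1, so H_0 ≅ Z.
  H_1: rank ker ∂_1 − rank ∂_2 = (12 − 8) − 0 = 4, and there is no ∂_2, so H_1 ≅ Z^4.

(K is a triangulation of a wedge of 4 circles.)

H_0 = Z,  H_1 = Z^4.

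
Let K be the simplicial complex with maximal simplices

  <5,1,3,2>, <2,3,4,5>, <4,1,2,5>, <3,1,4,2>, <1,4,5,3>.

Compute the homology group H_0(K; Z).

H_0 ≅ Z.

Take the total order 1 < 2 < 3 < 4 < 5 on the vertex set. Then K (dimension 3) consists of the simplices:

  0-simplices (5): [1], [2], [3], [4], [5]
  1-simplices (10): [1,2], [1,3], [1,4], [1,5], [2,3], [2,4], [2,5], [3,4], [3,5], [4,5]
  2-simplices (10): [1,2,3], [1,2,4], [1,2,5], [1,3,4], [1,3,5], [1,4,5], [2,3,4], [2,3,5], [2,4,5], [3,4,5]
  3-simplices (5): [1,2,3,4], [1,2,3,5], [1,2,4,5], [1,3,4,5], [2,3,4,5]

giving chain groups C_0 ≅ Z^5, C_1 ≅ Z^10, C_2 ≅ Z^10, C_3 ≅ Z^5.

∂_1: C_1 → C_0 maps an edge to its endpoints' difference, ∂[p,q] = q − p.
This gives a 5×10 integer matrix of rank 4; reducing to Smith normal form yields diagonal entries (1,1,1,1).

The boundary map ∂_2: C_2 → C_1 sends each 2-simplex [p,q,r] to [q,r] − [p,r] + [p,q]. For instance
  ∂[2,3,5] = [3,5] − [2,5] + [2,3],
  ∂[3,4,5] = [4,5] − [3,5] + [3,4].
The resulting 10×10 matrix has rank 6, and its Smith normal form has invariant factors (1,1,1,1,1,1).

Boundary ∂_3: C_3 → C_2 sends each 3-simplex σ to the alternating sum Σ_i (−1)^i (σ with its i-th vertex removed). For instance
  ∂[1,2,3,5] = [2,3,5] − [1,3,5] + [1,2,5] − [1,2,3],
  ∂[2,3,4,5] = [3,4,5] − [2,4,5] + [2,3,5] − [2,3,4].
This gives a 10×5 integer matrix of rank 4; reducing to Smith normal form yields diagonal entries (1,1,1,1).

Reading off H_k = ker ∂_k / im ∂_{k+1}:

  H_0: rank C_0 − rank ∂_1 = 5 − 4 = 1, and the invariant factors of ∂_1 are all 1, so H_0 ≅ Z.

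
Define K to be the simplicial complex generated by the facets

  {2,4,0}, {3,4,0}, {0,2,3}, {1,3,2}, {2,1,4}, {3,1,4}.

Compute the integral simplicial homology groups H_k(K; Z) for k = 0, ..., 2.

H_0 ≅ Z,  H_1 = 0,  H_2 ≅ Z.

We work with the vertex ordering 0 < 1 < 2 < 3 < 4. The simplices of K, each written with vertices in increasing order, are:

  0-simplices (5): [0], [1], [2], [3], [4]
  1-simplices (9): [0,2], [0,3], [0,4], [1,2], [1,3], [1,4], [2,3], [2,4], [3,4]
  2-simplices (6): [0,2,3], [0,2,4], [0,3,4], [1,2,3], [1,2,4], [1,3,4]

giving chain groups C_0 ≅ Z^5, C_1 ≅ Z^9, C_2 ≅ Z^6.

The boundary map ∂_1: C_1 → C_0 sends each edge [p,q] (with p < q) to q − p. For instance
  ∂[3,4] = [4] − [3].
The 5×9 boundary matrix has rank 4 and Smith normal form diag(1,1,1,1).

∂_2: C_2 → C_1 sends each 2-simplex [p,q,r] to [q,r] − [p,r] + [p,q]. For instance
  ∂[1,3,4] = [3,4] − [1,4] + [1,3],
  ∂[1,2,3] = [2,3] − [1,3] + [1,2].
This gives a 9×6 integer matrix of rank 5; reducing to Smith normal form yields diagonal entries (1,1,1,1,1).

Reading off H_k = ker ∂_k / im ∂_{k+1}:

  H_0: rank C_0 − rank ∂_1 = 5 − 4 = 1, and the invariant factors of ∂_1 are all 1, so H_0 = Z.
  H_1: rank ker ∂_1 − rank ∂_2 = (9 − 4) − 5 = 0, and the invariant factors of ∂_2 are all 1, so H_1 = 0.
  H_2: rank ker ∂_2 − rank ∂_3 = (6 − 5) − 0 = 1, and there is no ∂_3, so H_2 = Z.

(K is a triangulation of the 2-sphere S^2.)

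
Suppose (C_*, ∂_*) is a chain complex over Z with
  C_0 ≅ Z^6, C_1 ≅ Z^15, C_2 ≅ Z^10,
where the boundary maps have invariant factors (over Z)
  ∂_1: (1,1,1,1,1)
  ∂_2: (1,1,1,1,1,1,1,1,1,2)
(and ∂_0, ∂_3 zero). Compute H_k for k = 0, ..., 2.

H_0 ≅ Z,  H_1 ≅ Z/2,  H_2 = 0.

H_0: b_0 = 6 − 0 − 5 = 1; torsion from ∂_1 factors > 1: none. So H_0 ≅ Z.
H_1: b_1 = 15 − 5 − 10 = 0; torsion from ∂_2 factors > 1: [2]. So H_1 ≅ Z/2.
H_2: b_2 = 10 − 10 − 0 = 0; torsion from ∂_3 factors > 1: none. So H_2 ≅ 0.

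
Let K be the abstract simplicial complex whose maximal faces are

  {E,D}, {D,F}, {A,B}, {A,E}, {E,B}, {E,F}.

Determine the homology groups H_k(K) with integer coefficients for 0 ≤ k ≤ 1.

We work with the vertex ordering A < B < D < E < F. The simplices of K, each written with vertices in increasing order, are:

  0-simplices (5): A, B, D, E, F
  1-simplices (6): AB, AE, BE, DE, DF, EF

Hence C_0 ≅ Z^5, C_1 ≅ Z^6.

Boundary ∂_1: C_1 → C_0 maps an edge to its endpoints' difference, ∂[p,q] = q − p.
The resulting 5×6 matrix has rank 4, and its Smith normal form has invariant factors (1,1,1,1).

Computing H_k = (kernel of ∂_k) / (image of ∂_{k+1}):

  H_0: rank C_0 − rank ∂_1 = 5 − 4 = 1, and the invariant factors of ∂_1 are all 1, so H_0 ≅ Z.
  H_1: rank ker ∂_1 − rank ∂_2 = (6 − 4) − 0 = 2, and there is no ∂_2, so H_1 ≅ Z^2.

H_0 ≅ Z,  H_1 ≅ Z^2.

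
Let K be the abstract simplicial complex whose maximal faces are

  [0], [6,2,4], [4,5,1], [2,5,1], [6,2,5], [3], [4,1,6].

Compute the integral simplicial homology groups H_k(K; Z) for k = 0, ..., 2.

H_0 ≅ Z^3,  H_1 ≅ Z,  H_2 = 0.

K has 7 vertices, 10 edges, 5 triangles.
rank ∂_0 = 0, rank ∂_1 = 4 ⇒ b_0 = 7 − 0 − 4 = 3; all invariant factors of ∂_1 are 1 so no torsion. So H_0 = Z^3.
rank ∂_1 = 4, rank ∂_2 = 5 ⇒ b_1 = 10 − 4 − 5 = 1; all invariant factors of ∂_2 are 1 so no torsion. So H_1 = Z.
rank ∂_2 = 5, rank ∂_3 = 0 ⇒ b_2 = 5 − 5 − 0 = 0. So H_2 = 0.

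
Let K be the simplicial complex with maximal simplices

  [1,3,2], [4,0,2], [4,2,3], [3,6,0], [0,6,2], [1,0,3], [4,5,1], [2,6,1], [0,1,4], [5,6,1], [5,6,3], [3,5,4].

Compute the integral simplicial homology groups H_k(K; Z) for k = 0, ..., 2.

H_0 ≅ Z,  H_1 ≅ Z/2,  H_2 = 0.

Order the vertices as 0 < 1 < 2 < 3 < 4 < 5 < 6. Listing each simplex with vertices in this order, K has dimension 2 with simplices:

  0-simplices (7): [0], [1], [2], [3], [4], [5], [6]
  1-simplices (18): [0,1], [0,2], [0,3], [0,4], [0,6], [1,2], [1,3], [1,4], [1,5], [1,6], [2,3], [2,4], [2,6], [3,4], [3,5], [3,6], [4,5], [5,6]
  2-simplices (12): [0,1,3], [0,1,4], [0,2,4], [0,2,6], [0,3,6], [1,2,3], [1,2,6], [1,4,5], [1,5,6], [2,3,4], [3,4,5], [3,5,6]

so the chain groups are C_0 ≅ Z^7, C_1 ≅ Z^18, C_2 ≅ Z^12.

The boundary map ∂_1: C_1 → C_0 sends each edge [p,q] (with p < q) to q − p. For instance
  ∂[1,3] = [3] − [1].
The 7×18 boundary matrix has rank 6 and Smith normal form diag(1,1,1,1,1,1).

Boundary ∂_2: C_2 → C_1 maps a triangle to the signed sum of its edges. For instance
  ∂[0,3,6] = [3,6] − [0,6] + [0,3],
  ∂[0,1,3] = [1,3] − [0,3] + [0,1].
As a 18×12 matrix over Z this has rank 12, with invariant factors (1,1,1,1,1,1,1,1,1,1,1,2).

Now H_k = ker ∂_k / im ∂_{k+1}, so:

  H_0: rank C_0 − rank ∂_1 = 7 − 6 = 1, and the invariant factors of ∂_1 are all 1, so H_0 ≅ Z.
  H_1: rank ker ∂_1 − rank ∂_2 = (18 − 6) − 12 = 0, and ∂_2 has invariant factor 2 > 1, so H_1 ≅ Z/2.
  H_2: rank ker ∂_2 − rank ∂_3 = (12 − 12) − 0 = 0, and there is no ∂_3, so H_2 ≅ 0.

As a check, the Euler characteristic is 7 − 18 + 12 = 1, which agrees with 1 − 0 + 0 = 1.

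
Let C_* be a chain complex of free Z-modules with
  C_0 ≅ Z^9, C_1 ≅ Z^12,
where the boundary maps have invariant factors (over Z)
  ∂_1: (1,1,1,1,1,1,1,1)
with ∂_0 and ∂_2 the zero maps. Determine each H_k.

H_0 ≅ Z,  H_1 ≅ Z^4.

H_0: b_0 = 9 − 0 − 8 = 1; torsion from ∂_1 factors > 1: none. So H_0 ≅ Z.
H_1: b_1 = 12 − 8 − 0 = 4; torsion from ∂_2 factors > 1: none. So H_1 ≅ Z^4.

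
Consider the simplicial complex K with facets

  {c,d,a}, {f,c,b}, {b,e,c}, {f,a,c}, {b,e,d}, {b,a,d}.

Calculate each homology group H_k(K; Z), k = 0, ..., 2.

H_0 = Z,  H_1 = Z,  H_2 = 0.

Order the vertices as a < b < c < d < e < f. Listing each simplex with vertices in this order, K has dimension 2 with simplices:

  0-simplices (6): a, b, c, d, e, f
  1-simplices (12): ab, ac, ad, af, bc, bd, be, bf, cd, ce, cf, de
  2-simplices (6): abd, acd, acf, bce, bcf, bde

giving chain groups C_0 ≅ Z^6, C_1 ≅ Z^12, C_2 ≅ Z^6.

∂_1: C_1 → C_0 maps an edge to its endpoints' difference, ∂[p,q] = q − p.
This gives a 6×12 integer matrix of rank 5; reducing to Smith normal form yields diagonal entries (1,1,1,1,1).

∂_2: C_2 → C_1 acts by ∂[p,q,r] = [q,r] − [p,r] + [p,q]. For instance
  ∂abd = bd − ad + ab,
  ∂acf = cf − af + ac.
The 12×6 boundary matrix has rank 6 and Smith normal form diag(1,1,1,1,1,1).

Computing H_k = (kernel of ∂_k) / (image of ∂_{k+1}):

  H_0: rank C_0 − rank ∂_1 = 6 − 5 = 1, and the invariant factors of ∂_1 are all 1, so H_0 ≅ Z.
  H_1: rank ker ∂_1 − rank ∂_2 = (12 − 5) − 6 = 1, and the invariant factors of ∂_2 are all 1, so H_1 ≅ Z.
  H_2: rank ker ∂_2 − rank ∂_3 = (6 − 6) − 0 = 0, and there is no ∂_3, so H_2 ≅ 0.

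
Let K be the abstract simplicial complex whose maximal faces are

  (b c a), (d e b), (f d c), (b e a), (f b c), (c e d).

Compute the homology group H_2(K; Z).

Fix the vertex order a < b < c < d < e < f and write every simplex with vertices in increasing order. Then dim K = 2 and the simplices of K are:

  0-simplices (6): a, b, c, d, e, f
  1-simplices (12): ab, ac, ae, bc, bd, be, bf, cd, ce, cf, de, df
  2-simplices (6): abc, abe, bcf, bde, cde, cdf

Hence C_0 ≅ Z^6, C_1 ≅ Z^12, C_2 ≅ Z^6.

The boundary map ∂_1: C_1 → C_0 maps an edge to its endpoints' difference, ∂[p,q] = q − p.
The resulting 6×12 matrix has rank 5, and its Smith normal form has invariant factors (1,1,1,1,1).

The boundary map ∂_2: C_2 → C_1 sends each 2-simplex [p,q,r] to [q,r] − [p,r] + [p,q]. For instance
  ∂cde = de − ce + cd,
  ∂abc = bc − ac + ab.
The resulting 12×6 matrix has rank 6, and its Smith normal form has invariant factors (1,1,1,1,1,1).

Computing H_k = (kernel of ∂_k) / (image of ∂_{k+1}):

  H_2: rank ker ∂_2 − rank ∂_3 = (6 − 6) − 0 = 0, and there is no ∂_3, so H_2 ≅ 0.

H_2 = 0.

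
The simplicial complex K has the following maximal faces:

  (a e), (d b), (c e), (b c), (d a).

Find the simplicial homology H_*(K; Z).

H_0 = Z,  H_1 = Z.

Order the vertices as a < b < c < d < e. Listing each simplex with vertices in this order, K has dimension 1 with simplices:

  0-simplices (5): a, b, c, d, e
  1-simplices (5): ad, ae, bc, bd, ce

Hence C_0 ≅ Z^5, C_1 ≅ Z^5.

Boundary ∂_1: C_1 → C_0 sends each edge [p,q] (with p < q) to q − p.
The resulting 5×5 matrix has rank 4, and its Smith normal form has invariant factors (1,1,1,1).

Now H_k = ker ∂_k / im ∂_{k+1}, so:

  H_0: rank C_0 − rank ∂_1 = 5 − 4 = 1, and the invariant factors of ∂_1 are all 1, so H_0 ≅ Z.
  H_1: rank ker ∂_1 − rank ∂_2 = (5 − 4) − 0 = 1, and there is no ∂_2, so H_1 ≅ Z.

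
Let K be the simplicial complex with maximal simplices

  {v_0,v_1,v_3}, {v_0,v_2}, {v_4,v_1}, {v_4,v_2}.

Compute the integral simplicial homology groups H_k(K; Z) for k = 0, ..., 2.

Take the total order v_0 < v_1 < v_2 < v_3 < v_4 on the vertex set. Then K (dimension 2) consists of the simplices:

  0-simplices (5): [v_0], [v_1], [v_2], [v_3], [v_4]
  1-simplices (6): [v_0,v_1], [v_0,v_2], [v_0,v_3], [v_1,v_3], [v_1,v_4], [v_2,v_4]
  2-simplices (1): [v_0,v_1,v_3]

Hence C_0 ≅ Z^5, C_1 ≅ Z^6, C_2 ≅ Z^1.

The boundary map ∂_1: C_1 → C_0 sends each edge [p,q] (with p < q) to q − p. For instance
  ∂[v_0,v_1] = [v_1] − [v_0].
The resulting 5×6 matrix has rank 4, and its Smith normal form has invariant factors (1,1,1,1).

Boundary ∂_2: C_2 → C_1 maps a triangle to the signed sum of its edges. For instance
  ∂[v_0,v_1,v_3] = [v_1,v_3] − [v_0,v_3] + [v_0,v_1].
The resulting 6×1 matrix has rank 1, and its Smith normal form has invariant factors (1).

Reading off H_k = ker ∂_k / im ∂_{k+1}:

  H_0: rank C_0 − rank ∂_1 = 5 − 4 = 1, and the invariant factors of ∂_1 are all 1, so H_0 ≅ Z.
  H_1: rank ker ∂_1 − rank ∂_2 = (6 − 4) − 1 = 1, and the invariant factors of ∂_2 are all 1, so H_1 ≅ Z.
  H_2: rank ker ∂_2 − rank ∂_3 = (1 − 1) − 0 = 0, and there is no ∂_3, so H_2 ≅ 0.

As a check, the Euler characteristic is 5 − 6 + 1 = 0, which agrees with 1 − 1 + 0 = 0.

H_0 ≅ Z,  H_1 ≅ Z,  H_2 = 0.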